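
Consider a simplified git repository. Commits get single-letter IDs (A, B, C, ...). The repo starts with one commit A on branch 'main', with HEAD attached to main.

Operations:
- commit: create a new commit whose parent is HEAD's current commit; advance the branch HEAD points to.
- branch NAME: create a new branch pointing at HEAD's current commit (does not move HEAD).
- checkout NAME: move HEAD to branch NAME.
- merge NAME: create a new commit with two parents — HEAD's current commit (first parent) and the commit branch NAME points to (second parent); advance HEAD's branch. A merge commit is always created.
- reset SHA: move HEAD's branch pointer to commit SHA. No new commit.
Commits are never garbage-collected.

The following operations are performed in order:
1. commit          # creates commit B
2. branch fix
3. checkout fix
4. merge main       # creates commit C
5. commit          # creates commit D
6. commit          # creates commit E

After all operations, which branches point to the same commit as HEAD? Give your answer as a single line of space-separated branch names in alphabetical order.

Answer: fix

Derivation:
After op 1 (commit): HEAD=main@B [main=B]
After op 2 (branch): HEAD=main@B [fix=B main=B]
After op 3 (checkout): HEAD=fix@B [fix=B main=B]
After op 4 (merge): HEAD=fix@C [fix=C main=B]
After op 5 (commit): HEAD=fix@D [fix=D main=B]
After op 6 (commit): HEAD=fix@E [fix=E main=B]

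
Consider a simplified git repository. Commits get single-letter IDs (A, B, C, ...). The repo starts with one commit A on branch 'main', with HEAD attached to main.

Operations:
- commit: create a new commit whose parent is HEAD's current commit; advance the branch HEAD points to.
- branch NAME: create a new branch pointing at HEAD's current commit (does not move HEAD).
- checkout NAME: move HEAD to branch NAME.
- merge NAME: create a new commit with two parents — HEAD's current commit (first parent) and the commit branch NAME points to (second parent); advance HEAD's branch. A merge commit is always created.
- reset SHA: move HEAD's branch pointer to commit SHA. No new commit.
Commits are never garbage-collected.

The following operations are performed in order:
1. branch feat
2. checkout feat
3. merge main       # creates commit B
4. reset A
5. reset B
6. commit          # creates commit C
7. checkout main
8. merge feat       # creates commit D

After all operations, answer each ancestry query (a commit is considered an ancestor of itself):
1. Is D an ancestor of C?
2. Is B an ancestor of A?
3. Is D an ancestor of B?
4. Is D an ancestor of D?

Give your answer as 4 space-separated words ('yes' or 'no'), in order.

Answer: no no no yes

Derivation:
After op 1 (branch): HEAD=main@A [feat=A main=A]
After op 2 (checkout): HEAD=feat@A [feat=A main=A]
After op 3 (merge): HEAD=feat@B [feat=B main=A]
After op 4 (reset): HEAD=feat@A [feat=A main=A]
After op 5 (reset): HEAD=feat@B [feat=B main=A]
After op 6 (commit): HEAD=feat@C [feat=C main=A]
After op 7 (checkout): HEAD=main@A [feat=C main=A]
After op 8 (merge): HEAD=main@D [feat=C main=D]
ancestors(C) = {A,B,C}; D in? no
ancestors(A) = {A}; B in? no
ancestors(B) = {A,B}; D in? no
ancestors(D) = {A,B,C,D}; D in? yes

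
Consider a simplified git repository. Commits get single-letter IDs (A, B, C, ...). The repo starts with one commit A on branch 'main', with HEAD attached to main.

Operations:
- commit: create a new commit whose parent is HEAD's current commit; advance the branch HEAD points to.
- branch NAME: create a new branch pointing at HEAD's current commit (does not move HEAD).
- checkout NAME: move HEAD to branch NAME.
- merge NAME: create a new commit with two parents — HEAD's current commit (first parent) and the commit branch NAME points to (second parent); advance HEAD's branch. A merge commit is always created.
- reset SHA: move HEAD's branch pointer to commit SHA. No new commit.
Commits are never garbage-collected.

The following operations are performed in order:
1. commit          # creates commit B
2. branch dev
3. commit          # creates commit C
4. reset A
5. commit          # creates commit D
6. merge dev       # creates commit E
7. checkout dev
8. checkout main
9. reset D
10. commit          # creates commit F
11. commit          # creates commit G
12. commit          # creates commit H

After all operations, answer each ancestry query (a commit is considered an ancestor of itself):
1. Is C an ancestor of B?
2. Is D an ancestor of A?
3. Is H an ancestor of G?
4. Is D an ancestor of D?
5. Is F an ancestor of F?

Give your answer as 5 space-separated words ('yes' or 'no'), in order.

Answer: no no no yes yes

Derivation:
After op 1 (commit): HEAD=main@B [main=B]
After op 2 (branch): HEAD=main@B [dev=B main=B]
After op 3 (commit): HEAD=main@C [dev=B main=C]
After op 4 (reset): HEAD=main@A [dev=B main=A]
After op 5 (commit): HEAD=main@D [dev=B main=D]
After op 6 (merge): HEAD=main@E [dev=B main=E]
After op 7 (checkout): HEAD=dev@B [dev=B main=E]
After op 8 (checkout): HEAD=main@E [dev=B main=E]
After op 9 (reset): HEAD=main@D [dev=B main=D]
After op 10 (commit): HEAD=main@F [dev=B main=F]
After op 11 (commit): HEAD=main@G [dev=B main=G]
After op 12 (commit): HEAD=main@H [dev=B main=H]
ancestors(B) = {A,B}; C in? no
ancestors(A) = {A}; D in? no
ancestors(G) = {A,D,F,G}; H in? no
ancestors(D) = {A,D}; D in? yes
ancestors(F) = {A,D,F}; F in? yes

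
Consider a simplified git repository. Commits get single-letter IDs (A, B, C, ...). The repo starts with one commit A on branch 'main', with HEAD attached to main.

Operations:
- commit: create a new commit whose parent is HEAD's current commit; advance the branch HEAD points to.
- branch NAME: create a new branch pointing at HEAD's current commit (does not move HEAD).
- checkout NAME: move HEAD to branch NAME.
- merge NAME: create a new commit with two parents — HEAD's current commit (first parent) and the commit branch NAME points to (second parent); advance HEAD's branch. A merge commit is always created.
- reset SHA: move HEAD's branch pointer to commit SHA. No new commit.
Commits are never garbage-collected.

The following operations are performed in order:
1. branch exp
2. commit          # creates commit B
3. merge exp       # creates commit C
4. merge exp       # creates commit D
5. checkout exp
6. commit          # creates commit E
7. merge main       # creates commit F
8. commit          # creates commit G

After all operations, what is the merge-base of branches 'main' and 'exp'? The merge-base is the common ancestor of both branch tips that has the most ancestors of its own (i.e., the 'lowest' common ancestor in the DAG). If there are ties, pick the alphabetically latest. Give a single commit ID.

Answer: D

Derivation:
After op 1 (branch): HEAD=main@A [exp=A main=A]
After op 2 (commit): HEAD=main@B [exp=A main=B]
After op 3 (merge): HEAD=main@C [exp=A main=C]
After op 4 (merge): HEAD=main@D [exp=A main=D]
After op 5 (checkout): HEAD=exp@A [exp=A main=D]
After op 6 (commit): HEAD=exp@E [exp=E main=D]
After op 7 (merge): HEAD=exp@F [exp=F main=D]
After op 8 (commit): HEAD=exp@G [exp=G main=D]
ancestors(main=D): ['A', 'B', 'C', 'D']
ancestors(exp=G): ['A', 'B', 'C', 'D', 'E', 'F', 'G']
common: ['A', 'B', 'C', 'D']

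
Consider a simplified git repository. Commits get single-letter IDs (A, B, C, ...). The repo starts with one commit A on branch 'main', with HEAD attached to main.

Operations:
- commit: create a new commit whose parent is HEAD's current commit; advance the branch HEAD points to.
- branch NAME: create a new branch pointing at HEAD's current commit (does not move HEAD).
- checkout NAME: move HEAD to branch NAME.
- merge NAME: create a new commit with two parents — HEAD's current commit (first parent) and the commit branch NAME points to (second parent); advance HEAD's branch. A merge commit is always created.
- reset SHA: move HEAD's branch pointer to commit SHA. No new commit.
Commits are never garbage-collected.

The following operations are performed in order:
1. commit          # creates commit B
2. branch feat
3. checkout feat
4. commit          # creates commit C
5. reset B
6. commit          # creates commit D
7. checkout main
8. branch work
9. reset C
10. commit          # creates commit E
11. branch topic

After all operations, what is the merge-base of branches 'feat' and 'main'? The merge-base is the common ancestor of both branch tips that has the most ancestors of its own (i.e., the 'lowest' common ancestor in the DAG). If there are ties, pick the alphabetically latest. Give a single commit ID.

Answer: B

Derivation:
After op 1 (commit): HEAD=main@B [main=B]
After op 2 (branch): HEAD=main@B [feat=B main=B]
After op 3 (checkout): HEAD=feat@B [feat=B main=B]
After op 4 (commit): HEAD=feat@C [feat=C main=B]
After op 5 (reset): HEAD=feat@B [feat=B main=B]
After op 6 (commit): HEAD=feat@D [feat=D main=B]
After op 7 (checkout): HEAD=main@B [feat=D main=B]
After op 8 (branch): HEAD=main@B [feat=D main=B work=B]
After op 9 (reset): HEAD=main@C [feat=D main=C work=B]
After op 10 (commit): HEAD=main@E [feat=D main=E work=B]
After op 11 (branch): HEAD=main@E [feat=D main=E topic=E work=B]
ancestors(feat=D): ['A', 'B', 'D']
ancestors(main=E): ['A', 'B', 'C', 'E']
common: ['A', 'B']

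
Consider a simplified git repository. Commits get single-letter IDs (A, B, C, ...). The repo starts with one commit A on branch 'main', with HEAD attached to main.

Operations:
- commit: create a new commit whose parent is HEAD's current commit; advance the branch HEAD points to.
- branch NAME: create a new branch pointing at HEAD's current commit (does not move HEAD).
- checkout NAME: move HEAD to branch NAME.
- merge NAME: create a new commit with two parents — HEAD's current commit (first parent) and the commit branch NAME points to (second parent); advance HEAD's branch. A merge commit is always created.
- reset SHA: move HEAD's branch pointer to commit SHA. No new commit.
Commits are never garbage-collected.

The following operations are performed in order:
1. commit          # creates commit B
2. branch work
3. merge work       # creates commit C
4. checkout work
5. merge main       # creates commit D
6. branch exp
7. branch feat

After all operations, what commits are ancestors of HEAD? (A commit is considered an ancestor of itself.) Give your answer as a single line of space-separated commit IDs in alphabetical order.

Answer: A B C D

Derivation:
After op 1 (commit): HEAD=main@B [main=B]
After op 2 (branch): HEAD=main@B [main=B work=B]
After op 3 (merge): HEAD=main@C [main=C work=B]
After op 4 (checkout): HEAD=work@B [main=C work=B]
After op 5 (merge): HEAD=work@D [main=C work=D]
After op 6 (branch): HEAD=work@D [exp=D main=C work=D]
After op 7 (branch): HEAD=work@D [exp=D feat=D main=C work=D]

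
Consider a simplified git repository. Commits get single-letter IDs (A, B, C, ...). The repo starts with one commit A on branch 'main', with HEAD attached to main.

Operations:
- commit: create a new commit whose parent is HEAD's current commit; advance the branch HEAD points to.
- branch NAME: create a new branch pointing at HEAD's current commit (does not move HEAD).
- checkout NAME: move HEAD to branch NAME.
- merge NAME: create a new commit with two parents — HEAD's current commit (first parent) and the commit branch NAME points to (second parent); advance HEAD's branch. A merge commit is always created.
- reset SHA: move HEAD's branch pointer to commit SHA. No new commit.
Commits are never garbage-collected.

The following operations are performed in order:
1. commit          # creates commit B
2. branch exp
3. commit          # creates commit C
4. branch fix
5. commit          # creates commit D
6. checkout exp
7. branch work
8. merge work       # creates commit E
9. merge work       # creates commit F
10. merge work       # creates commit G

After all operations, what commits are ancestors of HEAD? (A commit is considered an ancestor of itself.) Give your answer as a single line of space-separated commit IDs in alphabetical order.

After op 1 (commit): HEAD=main@B [main=B]
After op 2 (branch): HEAD=main@B [exp=B main=B]
After op 3 (commit): HEAD=main@C [exp=B main=C]
After op 4 (branch): HEAD=main@C [exp=B fix=C main=C]
After op 5 (commit): HEAD=main@D [exp=B fix=C main=D]
After op 6 (checkout): HEAD=exp@B [exp=B fix=C main=D]
After op 7 (branch): HEAD=exp@B [exp=B fix=C main=D work=B]
After op 8 (merge): HEAD=exp@E [exp=E fix=C main=D work=B]
After op 9 (merge): HEAD=exp@F [exp=F fix=C main=D work=B]
After op 10 (merge): HEAD=exp@G [exp=G fix=C main=D work=B]

Answer: A B E F G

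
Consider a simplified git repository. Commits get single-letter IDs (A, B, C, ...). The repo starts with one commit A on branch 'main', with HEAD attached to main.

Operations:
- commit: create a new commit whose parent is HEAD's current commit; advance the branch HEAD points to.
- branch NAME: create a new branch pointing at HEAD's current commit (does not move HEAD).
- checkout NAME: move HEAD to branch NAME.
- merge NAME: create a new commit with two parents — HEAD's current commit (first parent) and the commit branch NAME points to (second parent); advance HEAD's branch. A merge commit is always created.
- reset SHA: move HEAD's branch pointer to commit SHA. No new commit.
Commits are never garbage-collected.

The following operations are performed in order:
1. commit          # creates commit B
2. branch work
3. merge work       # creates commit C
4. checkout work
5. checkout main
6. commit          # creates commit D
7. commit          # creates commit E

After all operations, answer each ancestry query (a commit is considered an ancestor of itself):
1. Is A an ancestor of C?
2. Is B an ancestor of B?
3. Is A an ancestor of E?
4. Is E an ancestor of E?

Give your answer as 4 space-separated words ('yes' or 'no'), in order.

After op 1 (commit): HEAD=main@B [main=B]
After op 2 (branch): HEAD=main@B [main=B work=B]
After op 3 (merge): HEAD=main@C [main=C work=B]
After op 4 (checkout): HEAD=work@B [main=C work=B]
After op 5 (checkout): HEAD=main@C [main=C work=B]
After op 6 (commit): HEAD=main@D [main=D work=B]
After op 7 (commit): HEAD=main@E [main=E work=B]
ancestors(C) = {A,B,C}; A in? yes
ancestors(B) = {A,B}; B in? yes
ancestors(E) = {A,B,C,D,E}; A in? yes
ancestors(E) = {A,B,C,D,E}; E in? yes

Answer: yes yes yes yes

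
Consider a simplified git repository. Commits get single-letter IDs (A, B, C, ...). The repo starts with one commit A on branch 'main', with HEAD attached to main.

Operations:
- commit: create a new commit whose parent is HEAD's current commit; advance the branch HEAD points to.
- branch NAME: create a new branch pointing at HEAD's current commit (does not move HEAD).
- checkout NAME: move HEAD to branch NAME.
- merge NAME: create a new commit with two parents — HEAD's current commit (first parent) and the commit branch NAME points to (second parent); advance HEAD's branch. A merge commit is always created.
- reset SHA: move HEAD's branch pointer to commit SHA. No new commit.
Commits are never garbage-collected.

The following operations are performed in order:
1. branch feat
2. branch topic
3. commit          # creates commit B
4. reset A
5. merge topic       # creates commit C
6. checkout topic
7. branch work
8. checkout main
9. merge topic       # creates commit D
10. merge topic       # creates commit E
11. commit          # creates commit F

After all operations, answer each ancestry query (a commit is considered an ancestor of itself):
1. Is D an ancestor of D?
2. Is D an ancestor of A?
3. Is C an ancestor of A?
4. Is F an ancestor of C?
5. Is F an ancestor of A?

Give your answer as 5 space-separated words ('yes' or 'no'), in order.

Answer: yes no no no no

Derivation:
After op 1 (branch): HEAD=main@A [feat=A main=A]
After op 2 (branch): HEAD=main@A [feat=A main=A topic=A]
After op 3 (commit): HEAD=main@B [feat=A main=B topic=A]
After op 4 (reset): HEAD=main@A [feat=A main=A topic=A]
After op 5 (merge): HEAD=main@C [feat=A main=C topic=A]
After op 6 (checkout): HEAD=topic@A [feat=A main=C topic=A]
After op 7 (branch): HEAD=topic@A [feat=A main=C topic=A work=A]
After op 8 (checkout): HEAD=main@C [feat=A main=C topic=A work=A]
After op 9 (merge): HEAD=main@D [feat=A main=D topic=A work=A]
After op 10 (merge): HEAD=main@E [feat=A main=E topic=A work=A]
After op 11 (commit): HEAD=main@F [feat=A main=F topic=A work=A]
ancestors(D) = {A,C,D}; D in? yes
ancestors(A) = {A}; D in? no
ancestors(A) = {A}; C in? no
ancestors(C) = {A,C}; F in? no
ancestors(A) = {A}; F in? no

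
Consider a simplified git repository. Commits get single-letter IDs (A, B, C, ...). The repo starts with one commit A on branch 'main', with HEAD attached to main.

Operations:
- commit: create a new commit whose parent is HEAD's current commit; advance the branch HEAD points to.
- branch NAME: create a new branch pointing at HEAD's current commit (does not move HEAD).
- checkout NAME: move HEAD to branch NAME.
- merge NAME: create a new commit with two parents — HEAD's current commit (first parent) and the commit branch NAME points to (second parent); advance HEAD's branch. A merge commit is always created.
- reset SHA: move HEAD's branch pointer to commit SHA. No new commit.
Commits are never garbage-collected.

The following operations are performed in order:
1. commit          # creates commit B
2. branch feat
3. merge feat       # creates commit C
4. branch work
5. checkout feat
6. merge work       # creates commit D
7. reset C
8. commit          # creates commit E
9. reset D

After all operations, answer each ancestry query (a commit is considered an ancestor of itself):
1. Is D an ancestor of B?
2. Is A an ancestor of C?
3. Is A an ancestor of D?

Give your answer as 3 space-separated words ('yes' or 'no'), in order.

After op 1 (commit): HEAD=main@B [main=B]
After op 2 (branch): HEAD=main@B [feat=B main=B]
After op 3 (merge): HEAD=main@C [feat=B main=C]
After op 4 (branch): HEAD=main@C [feat=B main=C work=C]
After op 5 (checkout): HEAD=feat@B [feat=B main=C work=C]
After op 6 (merge): HEAD=feat@D [feat=D main=C work=C]
After op 7 (reset): HEAD=feat@C [feat=C main=C work=C]
After op 8 (commit): HEAD=feat@E [feat=E main=C work=C]
After op 9 (reset): HEAD=feat@D [feat=D main=C work=C]
ancestors(B) = {A,B}; D in? no
ancestors(C) = {A,B,C}; A in? yes
ancestors(D) = {A,B,C,D}; A in? yes

Answer: no yes yes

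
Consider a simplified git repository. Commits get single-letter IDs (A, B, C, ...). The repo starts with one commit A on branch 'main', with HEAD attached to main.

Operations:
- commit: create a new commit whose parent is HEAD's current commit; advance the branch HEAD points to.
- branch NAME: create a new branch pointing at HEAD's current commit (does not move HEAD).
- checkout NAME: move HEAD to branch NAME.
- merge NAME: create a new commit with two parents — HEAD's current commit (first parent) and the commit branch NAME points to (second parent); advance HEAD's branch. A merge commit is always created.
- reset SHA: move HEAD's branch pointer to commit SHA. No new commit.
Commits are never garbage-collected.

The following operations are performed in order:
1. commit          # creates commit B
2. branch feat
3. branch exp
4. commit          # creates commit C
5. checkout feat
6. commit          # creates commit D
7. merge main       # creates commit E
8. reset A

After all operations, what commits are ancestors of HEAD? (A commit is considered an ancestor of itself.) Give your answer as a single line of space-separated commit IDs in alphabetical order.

After op 1 (commit): HEAD=main@B [main=B]
After op 2 (branch): HEAD=main@B [feat=B main=B]
After op 3 (branch): HEAD=main@B [exp=B feat=B main=B]
After op 4 (commit): HEAD=main@C [exp=B feat=B main=C]
After op 5 (checkout): HEAD=feat@B [exp=B feat=B main=C]
After op 6 (commit): HEAD=feat@D [exp=B feat=D main=C]
After op 7 (merge): HEAD=feat@E [exp=B feat=E main=C]
After op 8 (reset): HEAD=feat@A [exp=B feat=A main=C]

Answer: A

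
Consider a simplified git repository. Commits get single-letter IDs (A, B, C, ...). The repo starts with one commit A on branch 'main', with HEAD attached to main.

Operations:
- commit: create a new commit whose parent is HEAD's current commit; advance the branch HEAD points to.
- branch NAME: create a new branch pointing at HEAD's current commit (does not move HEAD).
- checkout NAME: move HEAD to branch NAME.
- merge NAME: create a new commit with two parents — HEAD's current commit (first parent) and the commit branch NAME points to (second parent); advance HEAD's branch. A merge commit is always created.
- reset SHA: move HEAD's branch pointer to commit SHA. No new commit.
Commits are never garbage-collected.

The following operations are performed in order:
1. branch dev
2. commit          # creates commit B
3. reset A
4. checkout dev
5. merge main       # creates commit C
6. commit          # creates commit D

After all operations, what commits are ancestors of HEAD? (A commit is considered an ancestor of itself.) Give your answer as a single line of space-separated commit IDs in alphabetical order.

Answer: A C D

Derivation:
After op 1 (branch): HEAD=main@A [dev=A main=A]
After op 2 (commit): HEAD=main@B [dev=A main=B]
After op 3 (reset): HEAD=main@A [dev=A main=A]
After op 4 (checkout): HEAD=dev@A [dev=A main=A]
After op 5 (merge): HEAD=dev@C [dev=C main=A]
After op 6 (commit): HEAD=dev@D [dev=D main=A]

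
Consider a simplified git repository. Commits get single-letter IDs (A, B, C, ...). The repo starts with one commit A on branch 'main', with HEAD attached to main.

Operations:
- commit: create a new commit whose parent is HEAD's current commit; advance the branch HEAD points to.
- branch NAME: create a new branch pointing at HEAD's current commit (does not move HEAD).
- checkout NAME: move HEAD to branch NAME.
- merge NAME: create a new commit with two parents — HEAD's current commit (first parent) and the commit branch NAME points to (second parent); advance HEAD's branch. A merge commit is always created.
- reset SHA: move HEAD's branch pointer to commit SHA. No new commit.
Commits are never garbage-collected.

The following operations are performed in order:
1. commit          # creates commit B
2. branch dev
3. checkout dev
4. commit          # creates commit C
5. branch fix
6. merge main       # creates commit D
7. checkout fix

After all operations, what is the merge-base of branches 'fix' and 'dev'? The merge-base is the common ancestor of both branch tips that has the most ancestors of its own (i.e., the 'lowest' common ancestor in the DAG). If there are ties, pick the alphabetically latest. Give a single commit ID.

Answer: C

Derivation:
After op 1 (commit): HEAD=main@B [main=B]
After op 2 (branch): HEAD=main@B [dev=B main=B]
After op 3 (checkout): HEAD=dev@B [dev=B main=B]
After op 4 (commit): HEAD=dev@C [dev=C main=B]
After op 5 (branch): HEAD=dev@C [dev=C fix=C main=B]
After op 6 (merge): HEAD=dev@D [dev=D fix=C main=B]
After op 7 (checkout): HEAD=fix@C [dev=D fix=C main=B]
ancestors(fix=C): ['A', 'B', 'C']
ancestors(dev=D): ['A', 'B', 'C', 'D']
common: ['A', 'B', 'C']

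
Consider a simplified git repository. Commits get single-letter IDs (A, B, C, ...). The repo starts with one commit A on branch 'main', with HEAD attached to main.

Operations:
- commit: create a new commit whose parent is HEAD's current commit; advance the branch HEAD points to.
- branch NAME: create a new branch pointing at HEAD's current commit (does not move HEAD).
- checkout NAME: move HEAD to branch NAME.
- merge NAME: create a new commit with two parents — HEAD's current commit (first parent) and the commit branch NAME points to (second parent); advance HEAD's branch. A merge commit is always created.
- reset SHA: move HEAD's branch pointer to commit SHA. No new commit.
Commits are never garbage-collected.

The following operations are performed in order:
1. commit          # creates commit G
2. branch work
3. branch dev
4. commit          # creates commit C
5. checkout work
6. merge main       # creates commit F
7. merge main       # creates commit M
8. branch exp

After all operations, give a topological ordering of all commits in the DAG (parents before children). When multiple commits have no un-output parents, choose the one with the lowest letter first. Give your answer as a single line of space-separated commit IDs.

Answer: A G C F M

Derivation:
After op 1 (commit): HEAD=main@G [main=G]
After op 2 (branch): HEAD=main@G [main=G work=G]
After op 3 (branch): HEAD=main@G [dev=G main=G work=G]
After op 4 (commit): HEAD=main@C [dev=G main=C work=G]
After op 5 (checkout): HEAD=work@G [dev=G main=C work=G]
After op 6 (merge): HEAD=work@F [dev=G main=C work=F]
After op 7 (merge): HEAD=work@M [dev=G main=C work=M]
After op 8 (branch): HEAD=work@M [dev=G exp=M main=C work=M]
commit A: parents=[]
commit C: parents=['G']
commit F: parents=['G', 'C']
commit G: parents=['A']
commit M: parents=['F', 'C']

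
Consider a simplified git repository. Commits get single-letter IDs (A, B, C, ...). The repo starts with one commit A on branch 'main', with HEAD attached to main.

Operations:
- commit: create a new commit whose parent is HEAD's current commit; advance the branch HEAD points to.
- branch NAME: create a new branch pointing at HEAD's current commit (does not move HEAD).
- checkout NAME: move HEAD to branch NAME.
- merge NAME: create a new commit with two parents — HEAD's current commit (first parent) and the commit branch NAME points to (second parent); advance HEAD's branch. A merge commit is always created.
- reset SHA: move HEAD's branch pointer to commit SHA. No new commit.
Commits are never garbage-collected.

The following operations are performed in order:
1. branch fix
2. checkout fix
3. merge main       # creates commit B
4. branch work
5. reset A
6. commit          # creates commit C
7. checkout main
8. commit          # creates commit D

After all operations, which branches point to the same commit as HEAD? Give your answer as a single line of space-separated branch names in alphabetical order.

After op 1 (branch): HEAD=main@A [fix=A main=A]
After op 2 (checkout): HEAD=fix@A [fix=A main=A]
After op 3 (merge): HEAD=fix@B [fix=B main=A]
After op 4 (branch): HEAD=fix@B [fix=B main=A work=B]
After op 5 (reset): HEAD=fix@A [fix=A main=A work=B]
After op 6 (commit): HEAD=fix@C [fix=C main=A work=B]
After op 7 (checkout): HEAD=main@A [fix=C main=A work=B]
After op 8 (commit): HEAD=main@D [fix=C main=D work=B]

Answer: main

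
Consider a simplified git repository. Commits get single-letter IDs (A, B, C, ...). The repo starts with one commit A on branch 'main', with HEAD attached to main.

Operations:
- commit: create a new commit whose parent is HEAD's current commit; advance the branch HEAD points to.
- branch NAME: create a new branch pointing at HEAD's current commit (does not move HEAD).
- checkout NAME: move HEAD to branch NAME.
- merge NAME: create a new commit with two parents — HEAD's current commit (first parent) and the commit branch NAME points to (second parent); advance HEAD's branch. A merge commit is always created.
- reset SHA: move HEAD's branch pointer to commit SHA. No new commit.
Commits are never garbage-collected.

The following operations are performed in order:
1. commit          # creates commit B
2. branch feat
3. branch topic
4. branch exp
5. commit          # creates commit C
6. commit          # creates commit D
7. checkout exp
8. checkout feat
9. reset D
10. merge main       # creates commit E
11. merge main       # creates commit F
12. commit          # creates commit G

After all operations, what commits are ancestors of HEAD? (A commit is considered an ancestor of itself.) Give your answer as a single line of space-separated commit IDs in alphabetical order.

Answer: A B C D E F G

Derivation:
After op 1 (commit): HEAD=main@B [main=B]
After op 2 (branch): HEAD=main@B [feat=B main=B]
After op 3 (branch): HEAD=main@B [feat=B main=B topic=B]
After op 4 (branch): HEAD=main@B [exp=B feat=B main=B topic=B]
After op 5 (commit): HEAD=main@C [exp=B feat=B main=C topic=B]
After op 6 (commit): HEAD=main@D [exp=B feat=B main=D topic=B]
After op 7 (checkout): HEAD=exp@B [exp=B feat=B main=D topic=B]
After op 8 (checkout): HEAD=feat@B [exp=B feat=B main=D topic=B]
After op 9 (reset): HEAD=feat@D [exp=B feat=D main=D topic=B]
After op 10 (merge): HEAD=feat@E [exp=B feat=E main=D topic=B]
After op 11 (merge): HEAD=feat@F [exp=B feat=F main=D topic=B]
After op 12 (commit): HEAD=feat@G [exp=B feat=G main=D topic=B]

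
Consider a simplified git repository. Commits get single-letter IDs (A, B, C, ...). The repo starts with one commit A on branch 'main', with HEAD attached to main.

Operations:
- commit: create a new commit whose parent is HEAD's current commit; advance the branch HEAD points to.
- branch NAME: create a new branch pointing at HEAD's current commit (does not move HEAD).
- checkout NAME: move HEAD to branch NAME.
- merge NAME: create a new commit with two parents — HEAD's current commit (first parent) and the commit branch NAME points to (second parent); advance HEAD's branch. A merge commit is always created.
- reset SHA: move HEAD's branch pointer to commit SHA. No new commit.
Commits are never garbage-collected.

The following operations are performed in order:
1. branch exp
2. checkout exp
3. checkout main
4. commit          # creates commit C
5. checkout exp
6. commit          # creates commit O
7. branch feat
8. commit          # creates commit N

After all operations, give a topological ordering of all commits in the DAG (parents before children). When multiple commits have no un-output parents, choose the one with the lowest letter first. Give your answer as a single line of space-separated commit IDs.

After op 1 (branch): HEAD=main@A [exp=A main=A]
After op 2 (checkout): HEAD=exp@A [exp=A main=A]
After op 3 (checkout): HEAD=main@A [exp=A main=A]
After op 4 (commit): HEAD=main@C [exp=A main=C]
After op 5 (checkout): HEAD=exp@A [exp=A main=C]
After op 6 (commit): HEAD=exp@O [exp=O main=C]
After op 7 (branch): HEAD=exp@O [exp=O feat=O main=C]
After op 8 (commit): HEAD=exp@N [exp=N feat=O main=C]
commit A: parents=[]
commit C: parents=['A']
commit N: parents=['O']
commit O: parents=['A']

Answer: A C O N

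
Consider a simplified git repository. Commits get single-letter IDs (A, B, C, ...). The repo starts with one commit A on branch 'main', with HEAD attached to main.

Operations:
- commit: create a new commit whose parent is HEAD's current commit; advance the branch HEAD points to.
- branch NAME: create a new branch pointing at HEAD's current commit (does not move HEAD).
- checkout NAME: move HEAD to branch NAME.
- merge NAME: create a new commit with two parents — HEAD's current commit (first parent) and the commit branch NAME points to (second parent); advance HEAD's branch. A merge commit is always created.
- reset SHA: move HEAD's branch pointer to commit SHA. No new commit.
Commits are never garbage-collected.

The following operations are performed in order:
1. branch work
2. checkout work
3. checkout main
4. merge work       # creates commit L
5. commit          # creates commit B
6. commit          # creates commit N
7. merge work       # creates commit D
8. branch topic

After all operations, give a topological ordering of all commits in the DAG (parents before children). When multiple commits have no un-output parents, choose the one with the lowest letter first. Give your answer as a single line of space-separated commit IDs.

After op 1 (branch): HEAD=main@A [main=A work=A]
After op 2 (checkout): HEAD=work@A [main=A work=A]
After op 3 (checkout): HEAD=main@A [main=A work=A]
After op 4 (merge): HEAD=main@L [main=L work=A]
After op 5 (commit): HEAD=main@B [main=B work=A]
After op 6 (commit): HEAD=main@N [main=N work=A]
After op 7 (merge): HEAD=main@D [main=D work=A]
After op 8 (branch): HEAD=main@D [main=D topic=D work=A]
commit A: parents=[]
commit B: parents=['L']
commit D: parents=['N', 'A']
commit L: parents=['A', 'A']
commit N: parents=['B']

Answer: A L B N D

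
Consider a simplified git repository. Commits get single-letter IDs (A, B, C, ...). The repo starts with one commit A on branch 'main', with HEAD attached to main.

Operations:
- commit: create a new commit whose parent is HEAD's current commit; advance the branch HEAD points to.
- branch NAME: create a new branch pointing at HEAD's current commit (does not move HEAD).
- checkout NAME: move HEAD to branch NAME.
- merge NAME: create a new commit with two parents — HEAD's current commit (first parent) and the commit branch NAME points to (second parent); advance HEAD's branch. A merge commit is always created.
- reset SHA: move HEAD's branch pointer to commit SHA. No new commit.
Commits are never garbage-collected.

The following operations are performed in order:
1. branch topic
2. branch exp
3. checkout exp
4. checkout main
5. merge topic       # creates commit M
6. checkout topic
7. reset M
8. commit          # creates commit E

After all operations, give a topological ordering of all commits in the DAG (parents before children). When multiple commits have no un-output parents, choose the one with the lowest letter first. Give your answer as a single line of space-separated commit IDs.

Answer: A M E

Derivation:
After op 1 (branch): HEAD=main@A [main=A topic=A]
After op 2 (branch): HEAD=main@A [exp=A main=A topic=A]
After op 3 (checkout): HEAD=exp@A [exp=A main=A topic=A]
After op 4 (checkout): HEAD=main@A [exp=A main=A topic=A]
After op 5 (merge): HEAD=main@M [exp=A main=M topic=A]
After op 6 (checkout): HEAD=topic@A [exp=A main=M topic=A]
After op 7 (reset): HEAD=topic@M [exp=A main=M topic=M]
After op 8 (commit): HEAD=topic@E [exp=A main=M topic=E]
commit A: parents=[]
commit E: parents=['M']
commit M: parents=['A', 'A']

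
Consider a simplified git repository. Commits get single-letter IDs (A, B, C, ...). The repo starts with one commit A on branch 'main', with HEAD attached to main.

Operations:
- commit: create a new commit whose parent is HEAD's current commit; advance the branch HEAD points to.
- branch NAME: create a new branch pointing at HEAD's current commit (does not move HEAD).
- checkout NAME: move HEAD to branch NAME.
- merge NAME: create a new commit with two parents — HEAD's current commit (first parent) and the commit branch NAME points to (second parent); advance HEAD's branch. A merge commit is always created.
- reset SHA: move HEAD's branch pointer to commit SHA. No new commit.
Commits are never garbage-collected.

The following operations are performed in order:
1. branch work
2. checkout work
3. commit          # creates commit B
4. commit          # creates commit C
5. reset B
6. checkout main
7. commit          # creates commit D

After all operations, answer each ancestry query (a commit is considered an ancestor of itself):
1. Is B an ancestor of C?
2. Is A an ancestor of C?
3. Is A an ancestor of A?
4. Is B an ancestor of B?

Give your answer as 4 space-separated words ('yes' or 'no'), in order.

After op 1 (branch): HEAD=main@A [main=A work=A]
After op 2 (checkout): HEAD=work@A [main=A work=A]
After op 3 (commit): HEAD=work@B [main=A work=B]
After op 4 (commit): HEAD=work@C [main=A work=C]
After op 5 (reset): HEAD=work@B [main=A work=B]
After op 6 (checkout): HEAD=main@A [main=A work=B]
After op 7 (commit): HEAD=main@D [main=D work=B]
ancestors(C) = {A,B,C}; B in? yes
ancestors(C) = {A,B,C}; A in? yes
ancestors(A) = {A}; A in? yes
ancestors(B) = {A,B}; B in? yes

Answer: yes yes yes yes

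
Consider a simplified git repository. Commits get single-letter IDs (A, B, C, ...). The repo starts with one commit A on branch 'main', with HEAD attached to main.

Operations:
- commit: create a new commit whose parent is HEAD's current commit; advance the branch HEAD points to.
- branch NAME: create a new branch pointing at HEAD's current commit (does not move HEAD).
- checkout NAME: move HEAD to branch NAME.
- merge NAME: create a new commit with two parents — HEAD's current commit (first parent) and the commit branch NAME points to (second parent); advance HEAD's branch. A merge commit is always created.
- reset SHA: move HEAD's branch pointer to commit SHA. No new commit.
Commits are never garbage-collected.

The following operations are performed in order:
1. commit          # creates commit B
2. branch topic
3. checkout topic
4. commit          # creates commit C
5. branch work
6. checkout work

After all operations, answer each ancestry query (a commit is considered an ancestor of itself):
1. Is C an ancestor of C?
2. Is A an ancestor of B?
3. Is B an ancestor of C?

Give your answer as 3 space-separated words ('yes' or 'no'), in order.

Answer: yes yes yes

Derivation:
After op 1 (commit): HEAD=main@B [main=B]
After op 2 (branch): HEAD=main@B [main=B topic=B]
After op 3 (checkout): HEAD=topic@B [main=B topic=B]
After op 4 (commit): HEAD=topic@C [main=B topic=C]
After op 5 (branch): HEAD=topic@C [main=B topic=C work=C]
After op 6 (checkout): HEAD=work@C [main=B topic=C work=C]
ancestors(C) = {A,B,C}; C in? yes
ancestors(B) = {A,B}; A in? yes
ancestors(C) = {A,B,C}; B in? yes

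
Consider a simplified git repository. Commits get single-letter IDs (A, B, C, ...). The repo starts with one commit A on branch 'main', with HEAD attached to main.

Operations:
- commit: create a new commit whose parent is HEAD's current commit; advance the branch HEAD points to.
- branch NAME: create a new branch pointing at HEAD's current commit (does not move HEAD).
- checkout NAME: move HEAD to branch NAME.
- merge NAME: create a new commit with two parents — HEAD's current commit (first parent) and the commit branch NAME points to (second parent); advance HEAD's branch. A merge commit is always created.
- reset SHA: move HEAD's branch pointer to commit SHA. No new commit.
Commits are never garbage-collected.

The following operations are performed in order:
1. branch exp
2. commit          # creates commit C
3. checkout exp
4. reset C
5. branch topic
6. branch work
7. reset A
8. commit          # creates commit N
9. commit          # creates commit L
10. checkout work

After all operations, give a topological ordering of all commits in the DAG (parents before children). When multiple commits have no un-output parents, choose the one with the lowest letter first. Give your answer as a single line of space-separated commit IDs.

After op 1 (branch): HEAD=main@A [exp=A main=A]
After op 2 (commit): HEAD=main@C [exp=A main=C]
After op 3 (checkout): HEAD=exp@A [exp=A main=C]
After op 4 (reset): HEAD=exp@C [exp=C main=C]
After op 5 (branch): HEAD=exp@C [exp=C main=C topic=C]
After op 6 (branch): HEAD=exp@C [exp=C main=C topic=C work=C]
After op 7 (reset): HEAD=exp@A [exp=A main=C topic=C work=C]
After op 8 (commit): HEAD=exp@N [exp=N main=C topic=C work=C]
After op 9 (commit): HEAD=exp@L [exp=L main=C topic=C work=C]
After op 10 (checkout): HEAD=work@C [exp=L main=C topic=C work=C]
commit A: parents=[]
commit C: parents=['A']
commit L: parents=['N']
commit N: parents=['A']

Answer: A C N L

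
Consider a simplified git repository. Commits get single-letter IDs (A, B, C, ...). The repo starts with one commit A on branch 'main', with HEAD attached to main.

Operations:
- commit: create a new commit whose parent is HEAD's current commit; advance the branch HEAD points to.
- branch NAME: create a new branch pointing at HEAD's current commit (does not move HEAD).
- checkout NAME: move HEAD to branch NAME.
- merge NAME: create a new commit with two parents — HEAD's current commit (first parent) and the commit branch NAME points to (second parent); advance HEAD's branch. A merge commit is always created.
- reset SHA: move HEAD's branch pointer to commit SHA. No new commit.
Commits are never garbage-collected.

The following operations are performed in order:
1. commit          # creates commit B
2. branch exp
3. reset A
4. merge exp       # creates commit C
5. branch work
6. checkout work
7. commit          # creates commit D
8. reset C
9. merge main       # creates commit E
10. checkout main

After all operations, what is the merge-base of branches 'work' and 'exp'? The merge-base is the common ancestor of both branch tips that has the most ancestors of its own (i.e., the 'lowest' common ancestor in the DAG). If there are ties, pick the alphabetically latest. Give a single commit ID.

After op 1 (commit): HEAD=main@B [main=B]
After op 2 (branch): HEAD=main@B [exp=B main=B]
After op 3 (reset): HEAD=main@A [exp=B main=A]
After op 4 (merge): HEAD=main@C [exp=B main=C]
After op 5 (branch): HEAD=main@C [exp=B main=C work=C]
After op 6 (checkout): HEAD=work@C [exp=B main=C work=C]
After op 7 (commit): HEAD=work@D [exp=B main=C work=D]
After op 8 (reset): HEAD=work@C [exp=B main=C work=C]
After op 9 (merge): HEAD=work@E [exp=B main=C work=E]
After op 10 (checkout): HEAD=main@C [exp=B main=C work=E]
ancestors(work=E): ['A', 'B', 'C', 'E']
ancestors(exp=B): ['A', 'B']
common: ['A', 'B']

Answer: B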